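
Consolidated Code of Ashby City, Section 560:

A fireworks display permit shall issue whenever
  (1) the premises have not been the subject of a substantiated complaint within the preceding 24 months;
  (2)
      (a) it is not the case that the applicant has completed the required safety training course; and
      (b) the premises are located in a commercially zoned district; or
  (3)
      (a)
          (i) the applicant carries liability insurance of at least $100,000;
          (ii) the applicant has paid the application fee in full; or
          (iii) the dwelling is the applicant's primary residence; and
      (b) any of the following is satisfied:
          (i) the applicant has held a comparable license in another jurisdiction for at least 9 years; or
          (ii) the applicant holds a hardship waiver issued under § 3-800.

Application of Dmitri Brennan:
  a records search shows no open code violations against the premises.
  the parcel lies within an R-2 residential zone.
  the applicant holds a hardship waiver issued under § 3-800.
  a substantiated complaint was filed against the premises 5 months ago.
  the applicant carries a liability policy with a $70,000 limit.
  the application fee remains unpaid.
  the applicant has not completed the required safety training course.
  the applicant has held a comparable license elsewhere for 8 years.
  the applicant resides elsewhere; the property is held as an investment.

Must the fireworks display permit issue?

No — denied.

(1) no complaint in 24 mo. — not met.
(a) not (safety training) — met.
(b) commercially zoned — not satisfied.
(2) = T AND F = false.
(i) insurance ≥ $100,000 — not satisfied.
(ii) fee paid — not met.
(iii) primary residence — not satisfied.
So (a) is not satisfied (F OR F OR F).
(i) prior license ≥ 9 yr — not satisfied.
(ii) hardship waiver — holds.
(b) = F OR T = true.
So (3) is not satisfied (F AND T).
So Overall is not satisfied (F OR F OR F).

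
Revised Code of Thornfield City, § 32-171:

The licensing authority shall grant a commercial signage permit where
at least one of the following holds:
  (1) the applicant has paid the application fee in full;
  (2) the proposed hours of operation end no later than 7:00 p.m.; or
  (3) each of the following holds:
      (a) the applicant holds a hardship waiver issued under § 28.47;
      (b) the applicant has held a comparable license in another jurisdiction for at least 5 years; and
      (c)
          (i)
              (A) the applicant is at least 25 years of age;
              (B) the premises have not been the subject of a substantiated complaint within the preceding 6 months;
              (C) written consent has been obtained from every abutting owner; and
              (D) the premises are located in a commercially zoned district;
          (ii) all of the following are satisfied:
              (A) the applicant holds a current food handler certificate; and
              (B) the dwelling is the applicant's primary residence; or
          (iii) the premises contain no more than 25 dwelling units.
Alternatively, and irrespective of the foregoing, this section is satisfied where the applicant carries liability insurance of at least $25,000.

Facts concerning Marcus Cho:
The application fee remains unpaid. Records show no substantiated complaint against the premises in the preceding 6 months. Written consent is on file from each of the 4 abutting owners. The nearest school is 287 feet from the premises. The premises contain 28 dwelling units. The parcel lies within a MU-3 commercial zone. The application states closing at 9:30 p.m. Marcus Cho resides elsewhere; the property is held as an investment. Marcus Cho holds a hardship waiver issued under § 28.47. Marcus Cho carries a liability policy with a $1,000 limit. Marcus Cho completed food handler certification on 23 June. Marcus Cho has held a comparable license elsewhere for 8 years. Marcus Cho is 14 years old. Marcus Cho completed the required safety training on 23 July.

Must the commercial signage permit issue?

(1) fee paid — fails.
(2) closes by 7 p.m. — not met.
(a) hardship waiver — met.
(b) prior license ≥ 5 yr — met.
(A) age ≥ 25 — fails.
(B) no complaint in 6 mo. — satisfied.
(C) all abutters consent — holds.
(D) commercially zoned — met.
(i): F AND T AND T AND T → false.
(A) food handler cert. — holds.
(B) primary residence — not satisfied.
(ii) = T AND F = false.
(iii) ≤ 25 units — fails.
So (c) is not satisfied (F OR F OR F).
(3): T AND T AND F → false.
Overall = F OR F OR F = false.
Exception (insurance ≥ $25,000) — not satisfied.
Result: main false OR exception false → false.

No — denied.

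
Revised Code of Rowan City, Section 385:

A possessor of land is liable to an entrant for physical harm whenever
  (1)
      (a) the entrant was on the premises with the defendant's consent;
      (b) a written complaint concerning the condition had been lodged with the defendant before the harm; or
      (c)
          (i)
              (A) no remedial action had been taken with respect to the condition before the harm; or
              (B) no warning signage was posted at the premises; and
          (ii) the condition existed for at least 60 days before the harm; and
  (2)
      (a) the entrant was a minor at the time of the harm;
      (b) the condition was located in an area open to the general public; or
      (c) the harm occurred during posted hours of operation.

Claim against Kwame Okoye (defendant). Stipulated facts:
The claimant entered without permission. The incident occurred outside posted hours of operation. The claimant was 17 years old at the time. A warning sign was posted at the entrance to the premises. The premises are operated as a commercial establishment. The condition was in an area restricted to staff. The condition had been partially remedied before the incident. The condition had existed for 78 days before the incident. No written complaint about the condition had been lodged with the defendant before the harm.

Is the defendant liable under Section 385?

(a) consent to enter — not satisfied.
(b) complaint lodged — fails.
(A) no remedial action — fails.
(B) no signage posted — not satisfied.
So (i) is not satisfied (F OR F).
(ii) condition ≥60 days old — satisfied.
So (c) is not satisfied (F AND T).
(1): F OR F OR F → false.
(a) entrant a minor — holds.
(b) public area — not satisfied.
(c) during posted hours — not satisfied.
(2) = T OR F OR F = true.
So Overall is not satisfied (F AND T).

No — not liable.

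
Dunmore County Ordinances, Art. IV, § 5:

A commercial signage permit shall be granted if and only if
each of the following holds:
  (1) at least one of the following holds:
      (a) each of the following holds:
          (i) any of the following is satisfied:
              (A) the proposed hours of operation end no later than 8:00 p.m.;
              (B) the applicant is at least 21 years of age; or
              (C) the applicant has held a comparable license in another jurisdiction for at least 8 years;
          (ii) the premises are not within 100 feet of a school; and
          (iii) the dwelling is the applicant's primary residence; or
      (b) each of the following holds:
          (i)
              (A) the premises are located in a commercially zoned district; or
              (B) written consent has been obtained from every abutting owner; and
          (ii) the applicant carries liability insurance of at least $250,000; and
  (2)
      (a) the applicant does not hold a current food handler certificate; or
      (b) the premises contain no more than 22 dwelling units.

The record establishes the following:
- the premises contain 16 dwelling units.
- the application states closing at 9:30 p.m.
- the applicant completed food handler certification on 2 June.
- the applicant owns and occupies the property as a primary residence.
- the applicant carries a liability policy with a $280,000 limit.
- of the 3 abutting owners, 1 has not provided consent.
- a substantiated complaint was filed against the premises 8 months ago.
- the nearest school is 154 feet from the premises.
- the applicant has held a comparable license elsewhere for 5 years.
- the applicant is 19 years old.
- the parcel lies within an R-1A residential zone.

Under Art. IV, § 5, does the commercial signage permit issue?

(A) closes by 8 p.m. — not satisfied.
(B) age ≥ 21 — not met.
(C) prior license ≥ 8 yr — not met.
So (i) is not satisfied (F OR F OR F).
(ii) ≥100 ft from school — met.
(iii) primary residence — met.
(a): F AND T AND T → false.
(A) commercially zoned — not met.
(B) all abutters consent — not met.
(i) = F OR F = false.
(ii) insurance ≥ $250,000 — holds.
(b) = F AND T = false.
(1) = F OR F = false.
(a) not (food handler cert.) — not met.
(b) ≤ 22 units — holds.
(2): F OR T → true.
So Overall is not satisfied (F AND T).

No — denied.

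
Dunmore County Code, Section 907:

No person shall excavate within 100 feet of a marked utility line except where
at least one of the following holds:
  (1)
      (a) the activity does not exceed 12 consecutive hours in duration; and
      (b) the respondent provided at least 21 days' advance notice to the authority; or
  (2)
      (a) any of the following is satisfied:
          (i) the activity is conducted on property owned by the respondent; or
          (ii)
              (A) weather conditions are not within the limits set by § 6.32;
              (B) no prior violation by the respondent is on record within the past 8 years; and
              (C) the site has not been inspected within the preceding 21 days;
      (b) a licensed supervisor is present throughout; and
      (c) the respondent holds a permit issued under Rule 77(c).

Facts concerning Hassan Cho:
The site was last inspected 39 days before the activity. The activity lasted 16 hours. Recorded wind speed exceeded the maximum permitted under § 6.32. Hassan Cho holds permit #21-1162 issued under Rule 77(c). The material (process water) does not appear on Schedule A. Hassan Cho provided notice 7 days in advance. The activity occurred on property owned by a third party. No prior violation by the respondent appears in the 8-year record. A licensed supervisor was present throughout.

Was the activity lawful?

Yes — lawful.

(a) ≤ 12 hrs duration — not satisfied.
(b) ≥21 days' notice — fails.
(1): F AND F → false.
(i) own property — fails.
(A) not (weather ok) — met.
(B) no prior violation — met.
(C) not (site inspected) — holds.
So (ii) is satisfied (T AND T AND T).
(a): F OR T → true.
(b) supervisor present — met.
(c) holds permit — holds.
So (2) is satisfied (T AND T AND T).
Overall: F OR T → true.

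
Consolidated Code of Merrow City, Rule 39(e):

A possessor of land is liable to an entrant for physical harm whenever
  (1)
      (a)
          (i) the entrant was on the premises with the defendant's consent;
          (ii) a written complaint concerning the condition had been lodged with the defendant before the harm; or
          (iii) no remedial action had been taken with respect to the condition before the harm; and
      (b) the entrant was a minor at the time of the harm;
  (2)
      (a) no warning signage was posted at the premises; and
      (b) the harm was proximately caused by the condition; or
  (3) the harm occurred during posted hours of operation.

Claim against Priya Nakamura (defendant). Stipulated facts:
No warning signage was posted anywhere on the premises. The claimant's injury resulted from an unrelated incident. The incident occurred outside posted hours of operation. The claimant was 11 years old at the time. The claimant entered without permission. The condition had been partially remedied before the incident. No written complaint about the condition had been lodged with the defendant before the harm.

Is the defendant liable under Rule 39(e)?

No — not liable.

(i) consent to enter — not met.
(ii) complaint lodged — not met.
(iii) no remedial action — not satisfied.
(a): F OR F OR F → false.
(b) entrant a minor — satisfied.
(1): F AND T → false.
(a) no signage posted — holds.
(b) proximate cause — fails.
So (2) is not satisfied (T AND F).
(3) during posted hours — fails.
So Overall is not satisfied (F OR F OR F).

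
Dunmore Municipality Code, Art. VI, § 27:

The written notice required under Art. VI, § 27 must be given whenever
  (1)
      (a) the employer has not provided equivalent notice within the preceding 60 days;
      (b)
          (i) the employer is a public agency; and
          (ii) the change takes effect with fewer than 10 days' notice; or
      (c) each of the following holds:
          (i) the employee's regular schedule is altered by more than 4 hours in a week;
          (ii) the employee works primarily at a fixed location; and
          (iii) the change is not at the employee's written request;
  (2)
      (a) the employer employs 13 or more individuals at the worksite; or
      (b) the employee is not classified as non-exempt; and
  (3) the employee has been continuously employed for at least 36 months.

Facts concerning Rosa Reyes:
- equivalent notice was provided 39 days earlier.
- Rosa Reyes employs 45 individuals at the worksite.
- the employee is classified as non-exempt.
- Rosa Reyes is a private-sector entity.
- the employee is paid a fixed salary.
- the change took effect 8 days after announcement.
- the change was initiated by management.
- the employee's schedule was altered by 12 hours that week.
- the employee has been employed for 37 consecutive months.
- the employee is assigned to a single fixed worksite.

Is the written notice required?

Yes — required.

(a) no recent notice — not met.
(i) public agency — not met.
(ii) < 10 days' notice — holds.
So (b) is not satisfied (F AND T).
(i) schedule shift > 4h — met.
(ii) fixed location — met.
(iii) not employee-requested — met.
(c): T AND T AND T → true.
(1) = F OR F OR T = true.
(a) ≥ 13 at site — met.
(b) not (non-exempt) — not met.
So (2) is satisfied (T OR F).
(3) tenure ≥ 36 mo. — holds.
Overall = T AND T AND T = true.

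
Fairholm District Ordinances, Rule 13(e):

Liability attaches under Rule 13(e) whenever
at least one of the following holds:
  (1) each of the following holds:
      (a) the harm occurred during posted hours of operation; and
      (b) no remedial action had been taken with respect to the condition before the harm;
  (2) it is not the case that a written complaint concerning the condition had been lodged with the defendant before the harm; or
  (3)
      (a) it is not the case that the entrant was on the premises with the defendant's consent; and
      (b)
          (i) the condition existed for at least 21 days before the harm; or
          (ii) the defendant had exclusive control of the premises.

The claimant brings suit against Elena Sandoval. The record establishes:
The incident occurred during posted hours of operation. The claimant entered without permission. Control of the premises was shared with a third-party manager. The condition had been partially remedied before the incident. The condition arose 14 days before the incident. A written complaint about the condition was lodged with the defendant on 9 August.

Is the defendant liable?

(a) during posted hours — met.
(b) no remedial action — not met.
So (1) is not satisfied (T AND F).
(2) not (complaint lodged) — fails.
(a) not (consent to enter) — satisfied.
(i) condition ≥21 days old — not met.
(ii) exclusive control — not satisfied.
(b): F OR F → false.
So (3) is not satisfied (T AND F).
Overall: F OR F OR F → false.

No — not liable.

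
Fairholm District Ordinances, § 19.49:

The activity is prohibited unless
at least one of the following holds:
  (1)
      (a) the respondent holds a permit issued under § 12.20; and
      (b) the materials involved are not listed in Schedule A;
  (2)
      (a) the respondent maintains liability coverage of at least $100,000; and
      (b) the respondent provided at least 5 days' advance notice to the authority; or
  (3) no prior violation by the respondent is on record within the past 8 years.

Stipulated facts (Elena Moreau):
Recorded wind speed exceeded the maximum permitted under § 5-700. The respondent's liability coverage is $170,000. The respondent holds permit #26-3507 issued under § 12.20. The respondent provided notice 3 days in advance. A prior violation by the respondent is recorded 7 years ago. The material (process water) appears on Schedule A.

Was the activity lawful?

(a) holds permit — holds.
(b) not (Schedule A material) — fails.
So (1) is not satisfied (T AND F).
(a) coverage ≥ $100,000 — met.
(b) ≥5 days' notice — not satisfied.
(2): T AND F → false.
(3) no prior violation — not satisfied.
Overall = F OR F OR F = false.

No — unlawful.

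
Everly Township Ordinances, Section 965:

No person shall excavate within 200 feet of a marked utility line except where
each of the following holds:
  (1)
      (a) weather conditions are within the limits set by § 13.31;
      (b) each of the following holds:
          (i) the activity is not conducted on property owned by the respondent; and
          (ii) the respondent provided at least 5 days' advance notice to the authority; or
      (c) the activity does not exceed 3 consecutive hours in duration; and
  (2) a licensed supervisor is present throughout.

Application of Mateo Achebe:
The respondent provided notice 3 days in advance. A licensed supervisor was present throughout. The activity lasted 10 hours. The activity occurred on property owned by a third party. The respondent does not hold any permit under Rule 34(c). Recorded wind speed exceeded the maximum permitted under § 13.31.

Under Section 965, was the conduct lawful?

No — unlawful.

(a) weather ok — not satisfied.
(i) not (own property) — met.
(ii) ≥5 days' notice — fails.
(b) = T AND F = false.
(c) ≤ 3 hrs duration — not satisfied.
(1): F OR F OR F → false.
(2) supervisor present — met.
Overall: F AND T → false.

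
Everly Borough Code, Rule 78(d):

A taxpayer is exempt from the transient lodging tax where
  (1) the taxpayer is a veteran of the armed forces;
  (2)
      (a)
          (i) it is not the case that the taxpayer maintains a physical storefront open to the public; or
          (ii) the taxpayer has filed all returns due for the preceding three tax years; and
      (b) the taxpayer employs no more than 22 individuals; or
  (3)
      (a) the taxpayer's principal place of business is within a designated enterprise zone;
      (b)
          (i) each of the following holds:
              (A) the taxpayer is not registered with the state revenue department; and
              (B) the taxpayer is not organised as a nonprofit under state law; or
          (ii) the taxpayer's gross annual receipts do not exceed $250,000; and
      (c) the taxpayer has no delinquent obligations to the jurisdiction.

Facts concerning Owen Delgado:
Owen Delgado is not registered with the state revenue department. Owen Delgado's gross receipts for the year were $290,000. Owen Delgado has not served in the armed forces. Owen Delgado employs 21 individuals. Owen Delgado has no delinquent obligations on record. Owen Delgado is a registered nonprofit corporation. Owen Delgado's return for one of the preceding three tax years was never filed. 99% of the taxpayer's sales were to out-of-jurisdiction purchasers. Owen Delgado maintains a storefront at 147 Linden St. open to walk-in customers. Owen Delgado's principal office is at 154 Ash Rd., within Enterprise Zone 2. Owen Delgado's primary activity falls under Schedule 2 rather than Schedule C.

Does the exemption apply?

(1) veteran — not satisfied.
(i) not (has storefront) — not satisfied.
(ii) returns current — not satisfied.
(a) = F OR F = false.
(b) ≤ 22 employees — holds.
(2) = F AND T = false.
(a) in enterprise zone — holds.
(A) not (state-registered) — satisfied.
(B) not (nonprofit) — not met.
(i): T AND F → false.
(ii) receipts ≤ $250,000 — fails.
So (b) is not satisfied (F OR F).
(c) no delinquency — satisfied.
(3): T AND F AND T → false.
Overall: F OR F OR F → false.

No — not exempt.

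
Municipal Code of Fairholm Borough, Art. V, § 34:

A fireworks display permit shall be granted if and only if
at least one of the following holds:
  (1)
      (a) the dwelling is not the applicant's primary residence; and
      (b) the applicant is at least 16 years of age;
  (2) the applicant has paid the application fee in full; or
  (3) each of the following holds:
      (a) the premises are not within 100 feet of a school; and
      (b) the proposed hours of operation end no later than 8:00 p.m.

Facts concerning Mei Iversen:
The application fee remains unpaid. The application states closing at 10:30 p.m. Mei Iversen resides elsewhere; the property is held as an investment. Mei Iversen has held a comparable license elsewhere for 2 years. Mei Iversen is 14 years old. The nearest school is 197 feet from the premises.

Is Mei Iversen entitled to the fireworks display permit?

(a) not (primary residence) — satisfied.
(b) age ≥ 16 — not met.
(1): T AND F → false.
(2) fee paid — fails.
(a) ≥100 ft from school — satisfied.
(b) closes by 8 p.m. — not satisfied.
(3): T AND F → false.
Overall = F OR F OR F = false.

No — denied.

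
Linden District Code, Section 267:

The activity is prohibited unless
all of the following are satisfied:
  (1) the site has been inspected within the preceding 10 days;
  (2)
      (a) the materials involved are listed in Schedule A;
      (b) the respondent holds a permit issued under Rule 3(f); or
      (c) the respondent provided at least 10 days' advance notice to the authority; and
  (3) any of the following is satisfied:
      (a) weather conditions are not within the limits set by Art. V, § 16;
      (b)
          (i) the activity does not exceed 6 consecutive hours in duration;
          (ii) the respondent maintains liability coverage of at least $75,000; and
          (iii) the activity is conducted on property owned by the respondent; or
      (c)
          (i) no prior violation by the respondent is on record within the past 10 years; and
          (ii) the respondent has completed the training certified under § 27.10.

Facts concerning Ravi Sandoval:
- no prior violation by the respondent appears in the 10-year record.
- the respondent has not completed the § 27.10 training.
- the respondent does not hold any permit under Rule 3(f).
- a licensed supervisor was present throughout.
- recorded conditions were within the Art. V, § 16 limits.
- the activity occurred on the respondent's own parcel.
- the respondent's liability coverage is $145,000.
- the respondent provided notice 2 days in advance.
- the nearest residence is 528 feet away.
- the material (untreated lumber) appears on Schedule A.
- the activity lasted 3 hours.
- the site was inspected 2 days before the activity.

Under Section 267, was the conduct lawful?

(1) site inspected — met.
(a) Schedule A material — holds.
(b) holds permit — fails.
(c) ≥10 days' notice — not satisfied.
So (2) is satisfied (T OR F OR F).
(a) not (weather ok) — not satisfied.
(i) ≤ 6 hrs duration — met.
(ii) coverage ≥ $75,000 — met.
(iii) own property — satisfied.
(b): T AND T AND T → true.
(i) no prior violation — satisfied.
(ii) training certified — fails.
(c) = T AND F = false.
(3): F OR T OR F → true.
So Overall is satisfied (T AND T AND T).

Yes — lawful.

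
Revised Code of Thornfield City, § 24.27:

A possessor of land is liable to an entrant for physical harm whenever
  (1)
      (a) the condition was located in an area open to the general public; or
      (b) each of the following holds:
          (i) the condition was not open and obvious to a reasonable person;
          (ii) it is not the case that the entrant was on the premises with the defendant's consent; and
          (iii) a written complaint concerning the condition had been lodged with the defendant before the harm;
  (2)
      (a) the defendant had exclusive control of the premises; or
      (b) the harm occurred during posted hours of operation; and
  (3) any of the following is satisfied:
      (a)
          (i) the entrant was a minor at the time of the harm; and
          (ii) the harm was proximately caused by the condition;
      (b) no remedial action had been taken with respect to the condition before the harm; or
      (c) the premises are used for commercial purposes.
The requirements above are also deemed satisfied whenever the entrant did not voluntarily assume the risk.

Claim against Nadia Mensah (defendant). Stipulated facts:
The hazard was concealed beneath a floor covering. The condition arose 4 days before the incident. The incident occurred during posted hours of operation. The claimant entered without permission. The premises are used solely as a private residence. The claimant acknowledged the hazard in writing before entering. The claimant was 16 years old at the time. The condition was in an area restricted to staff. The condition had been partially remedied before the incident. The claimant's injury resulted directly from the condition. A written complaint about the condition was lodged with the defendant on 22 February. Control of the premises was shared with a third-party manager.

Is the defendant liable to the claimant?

Yes — liable.

(a) public area — not satisfied.
(i) not open/obvious — holds.
(ii) not (consent to enter) — holds.
(iii) complaint lodged — holds.
(b): T AND T AND T → true.
(1) = F OR T = true.
(a) exclusive control — not satisfied.
(b) during posted hours — satisfied.
So (2) is satisfied (F OR T).
(i) entrant a minor — holds.
(ii) proximate cause — satisfied.
So (a) is satisfied (T AND T).
(b) no remedial action — not satisfied.
(c) commercial use — fails.
So (3) is satisfied (T OR F OR F).
So Overall is satisfied (T AND T AND T).
Exception (no assumed risk) — not satisfied.
Result: main true OR exception false → true.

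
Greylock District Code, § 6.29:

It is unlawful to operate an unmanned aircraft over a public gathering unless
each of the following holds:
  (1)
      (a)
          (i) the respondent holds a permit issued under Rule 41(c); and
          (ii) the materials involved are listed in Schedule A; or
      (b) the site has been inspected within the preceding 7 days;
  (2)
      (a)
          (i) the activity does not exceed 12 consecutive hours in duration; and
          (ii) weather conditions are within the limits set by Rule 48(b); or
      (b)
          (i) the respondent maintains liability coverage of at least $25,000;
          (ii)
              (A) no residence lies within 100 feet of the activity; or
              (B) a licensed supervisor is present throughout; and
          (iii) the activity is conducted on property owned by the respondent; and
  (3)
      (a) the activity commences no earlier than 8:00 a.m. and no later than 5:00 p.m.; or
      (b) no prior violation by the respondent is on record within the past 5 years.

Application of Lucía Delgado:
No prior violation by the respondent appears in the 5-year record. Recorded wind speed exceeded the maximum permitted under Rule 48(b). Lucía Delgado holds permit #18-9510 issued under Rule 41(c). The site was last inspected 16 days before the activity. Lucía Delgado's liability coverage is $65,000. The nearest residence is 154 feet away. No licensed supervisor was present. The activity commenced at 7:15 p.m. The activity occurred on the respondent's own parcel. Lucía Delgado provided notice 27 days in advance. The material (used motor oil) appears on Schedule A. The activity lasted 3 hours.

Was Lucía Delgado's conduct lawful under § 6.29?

(i) holds permit — met.
(ii) Schedule A material — satisfied.
So (a) is satisfied (T AND T).
(b) site inspected — not met.
So (1) is satisfied (T OR F).
(i) ≤ 12 hrs duration — satisfied.
(ii) weather ok — fails.
So (a) is not satisfied (T AND F).
(i) coverage ≥ $25,000 — satisfied.
(A) no residence in 100 ft — holds.
(B) supervisor present — not met.
So (ii) is satisfied (T OR F).
(iii) own property — met.
So (b) is satisfied (T AND T AND T).
(2) = F OR T = true.
(a) start within hours — not satisfied.
(b) no prior violation — satisfied.
So (3) is satisfied (F OR T).
Overall = T AND T AND T = true.

Yes — lawful.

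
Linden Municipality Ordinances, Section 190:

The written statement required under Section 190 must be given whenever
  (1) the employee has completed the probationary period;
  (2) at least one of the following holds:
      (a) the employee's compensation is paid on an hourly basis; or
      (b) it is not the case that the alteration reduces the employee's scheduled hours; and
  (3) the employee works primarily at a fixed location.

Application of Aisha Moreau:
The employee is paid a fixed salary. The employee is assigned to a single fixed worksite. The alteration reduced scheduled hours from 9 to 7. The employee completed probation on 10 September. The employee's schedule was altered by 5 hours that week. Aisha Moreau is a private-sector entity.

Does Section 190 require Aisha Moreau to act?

(1) past probation — met.
(a) hourly-paid — fails.
(b) not (hours reduced) — not met.
(2) = F OR F = false.
(3) fixed location — holds.
Overall = T AND F AND T = false.

No — not required.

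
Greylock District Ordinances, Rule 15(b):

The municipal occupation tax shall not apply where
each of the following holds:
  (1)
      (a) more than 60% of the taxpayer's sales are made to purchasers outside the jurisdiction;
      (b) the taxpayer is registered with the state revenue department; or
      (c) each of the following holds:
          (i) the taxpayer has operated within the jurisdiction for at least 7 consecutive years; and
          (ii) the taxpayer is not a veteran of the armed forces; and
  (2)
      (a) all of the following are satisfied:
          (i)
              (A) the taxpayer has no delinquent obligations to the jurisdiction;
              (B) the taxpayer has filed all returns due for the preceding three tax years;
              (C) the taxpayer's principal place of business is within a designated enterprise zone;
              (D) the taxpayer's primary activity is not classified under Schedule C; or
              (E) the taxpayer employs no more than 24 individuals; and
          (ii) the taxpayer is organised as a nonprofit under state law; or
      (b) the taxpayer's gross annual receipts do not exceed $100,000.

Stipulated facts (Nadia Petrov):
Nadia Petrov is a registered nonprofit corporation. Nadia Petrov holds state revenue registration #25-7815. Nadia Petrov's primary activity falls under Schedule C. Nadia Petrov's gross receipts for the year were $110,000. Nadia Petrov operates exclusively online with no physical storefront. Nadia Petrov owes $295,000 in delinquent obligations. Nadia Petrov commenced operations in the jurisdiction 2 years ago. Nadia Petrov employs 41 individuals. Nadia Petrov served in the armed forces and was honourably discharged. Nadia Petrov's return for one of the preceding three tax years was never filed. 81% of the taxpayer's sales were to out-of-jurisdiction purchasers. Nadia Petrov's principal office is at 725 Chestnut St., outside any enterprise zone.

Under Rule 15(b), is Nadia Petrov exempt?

No — not exempt.

(a) >60% out-of-jur. sales — holds.
(b) state-registered — holds.
(i) ≥ 7 yrs in jurisdiction — fails.
(ii) not (veteran) — fails.
So (c) is not satisfied (F AND F).
(1) = T OR T OR F = true.
(A) no delinquency — fails.
(B) returns current — not met.
(C) in enterprise zone — not met.
(D) not (Schedule C activity) — not satisfied.
(E) ≤ 24 employees — fails.
So (i) is not satisfied (F OR F OR F OR F OR F).
(ii) nonprofit — satisfied.
(a): F AND T → false.
(b) receipts ≤ $100,000 — fails.
(2) = F OR F = false.
Overall = T AND F = false.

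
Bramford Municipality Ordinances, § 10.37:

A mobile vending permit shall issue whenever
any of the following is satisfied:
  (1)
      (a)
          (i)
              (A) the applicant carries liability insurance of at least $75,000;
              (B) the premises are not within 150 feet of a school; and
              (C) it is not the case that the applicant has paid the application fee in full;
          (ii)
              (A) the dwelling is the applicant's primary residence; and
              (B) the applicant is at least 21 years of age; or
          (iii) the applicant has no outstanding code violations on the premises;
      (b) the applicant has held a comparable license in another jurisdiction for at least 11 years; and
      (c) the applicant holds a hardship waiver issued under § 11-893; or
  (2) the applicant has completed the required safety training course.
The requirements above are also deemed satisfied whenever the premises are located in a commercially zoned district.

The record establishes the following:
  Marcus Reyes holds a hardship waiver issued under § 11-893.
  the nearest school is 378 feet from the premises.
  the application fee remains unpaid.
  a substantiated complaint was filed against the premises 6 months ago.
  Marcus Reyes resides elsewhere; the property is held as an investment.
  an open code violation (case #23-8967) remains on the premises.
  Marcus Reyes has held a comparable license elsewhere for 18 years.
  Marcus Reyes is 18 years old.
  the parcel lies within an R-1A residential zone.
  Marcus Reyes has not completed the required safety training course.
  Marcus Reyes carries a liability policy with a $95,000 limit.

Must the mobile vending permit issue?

Yes — granted.

(A) insurance ≥ $75,000 — satisfied.
(B) ≥150 ft from school — holds.
(C) not (fee paid) — satisfied.
(i) = T AND T AND T = true.
(A) primary residence — not satisfied.
(B) age ≥ 21 — fails.
(ii): F AND F → false.
(iii) no code violations — fails.
(a) = T OR F OR F = true.
(b) prior license ≥ 11 yr — met.
(c) hardship waiver — met.
(1) = T AND T AND T = true.
(2) safety training — fails.
So Overall is satisfied (T OR F).
Exception (commercially zoned) — not satisfied.
Result: main true OR exception false → true.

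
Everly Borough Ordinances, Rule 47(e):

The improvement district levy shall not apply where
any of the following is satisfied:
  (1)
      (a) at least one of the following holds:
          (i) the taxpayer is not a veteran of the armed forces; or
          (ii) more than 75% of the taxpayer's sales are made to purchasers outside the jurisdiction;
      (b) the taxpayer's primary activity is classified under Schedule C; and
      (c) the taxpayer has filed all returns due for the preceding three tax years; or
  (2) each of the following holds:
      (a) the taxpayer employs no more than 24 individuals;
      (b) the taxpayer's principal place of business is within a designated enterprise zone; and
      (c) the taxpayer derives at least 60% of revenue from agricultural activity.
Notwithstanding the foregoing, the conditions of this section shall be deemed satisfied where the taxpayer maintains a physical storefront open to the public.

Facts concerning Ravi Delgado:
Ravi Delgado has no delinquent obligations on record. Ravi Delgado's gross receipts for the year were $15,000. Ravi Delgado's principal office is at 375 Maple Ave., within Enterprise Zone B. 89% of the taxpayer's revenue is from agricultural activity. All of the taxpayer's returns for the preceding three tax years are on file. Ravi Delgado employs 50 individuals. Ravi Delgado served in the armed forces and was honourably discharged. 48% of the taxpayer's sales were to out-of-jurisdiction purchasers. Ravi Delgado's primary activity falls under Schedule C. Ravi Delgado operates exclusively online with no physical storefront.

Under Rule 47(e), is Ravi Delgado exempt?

(i) not (veteran) — not satisfied.
(ii) >75% out-of-jur. sales — not satisfied.
(a): F OR F → false.
(b) Schedule C activity — met.
(c) returns current — holds.
(1): F AND T AND T → false.
(a) ≤ 24 employees — fails.
(b) in enterprise zone — met.
(c) ≥60% agricultural — satisfied.
So (2) is not satisfied (F AND T AND T).
Overall: F OR F → false.
Exception (has storefront) — not satisfied.
Result: main false OR exception false → false.

No — not exempt.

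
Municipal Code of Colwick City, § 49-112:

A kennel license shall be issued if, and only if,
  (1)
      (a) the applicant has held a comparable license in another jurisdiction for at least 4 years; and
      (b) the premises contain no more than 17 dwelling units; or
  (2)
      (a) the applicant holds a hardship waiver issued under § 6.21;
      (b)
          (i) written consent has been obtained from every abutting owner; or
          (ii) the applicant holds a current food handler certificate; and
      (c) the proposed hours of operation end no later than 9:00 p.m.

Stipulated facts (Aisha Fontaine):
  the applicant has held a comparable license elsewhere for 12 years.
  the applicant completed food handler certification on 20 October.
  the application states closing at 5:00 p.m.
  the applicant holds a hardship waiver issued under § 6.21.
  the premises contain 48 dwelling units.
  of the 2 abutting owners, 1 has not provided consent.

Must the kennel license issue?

Yes — granted.

(a) prior license ≥ 4 yr — satisfied.
(b) ≤ 17 units — not satisfied.
(1): T AND F → false.
(a) hardship waiver — satisfied.
(i) all abutters consent — not satisfied.
(ii) food handler cert. — satisfied.
(b) = F OR T = true.
(c) closes by 9 p.m. — met.
(2): T AND T AND T → true.
Overall: F OR T → true.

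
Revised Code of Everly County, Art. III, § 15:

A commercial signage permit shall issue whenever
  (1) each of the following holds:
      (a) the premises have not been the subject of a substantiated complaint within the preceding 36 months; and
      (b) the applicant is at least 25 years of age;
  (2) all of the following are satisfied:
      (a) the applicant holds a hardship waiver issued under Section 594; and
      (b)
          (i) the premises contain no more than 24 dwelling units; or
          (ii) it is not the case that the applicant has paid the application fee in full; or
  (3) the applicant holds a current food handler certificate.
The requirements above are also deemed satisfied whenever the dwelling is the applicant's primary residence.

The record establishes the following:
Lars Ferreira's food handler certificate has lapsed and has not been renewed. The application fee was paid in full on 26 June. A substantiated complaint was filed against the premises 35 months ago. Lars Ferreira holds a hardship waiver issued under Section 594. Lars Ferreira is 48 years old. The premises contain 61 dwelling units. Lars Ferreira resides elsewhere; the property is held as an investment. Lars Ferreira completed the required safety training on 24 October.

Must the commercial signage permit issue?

No — denied.

(a) no complaint in 36 mo. — fails.
(b) age ≥ 25 — holds.
So (1) is not satisfied (F AND T).
(a) hardship waiver — satisfied.
(i) ≤ 24 units — not satisfied.
(ii) not (fee paid) — not satisfied.
(b) = F OR F = false.
So (2) is not satisfied (T AND F).
(3) food handler cert. — not satisfied.
Overall: F OR F OR F → false.
Exception (primary residence) — not satisfied.
Result: main false OR exception false → false.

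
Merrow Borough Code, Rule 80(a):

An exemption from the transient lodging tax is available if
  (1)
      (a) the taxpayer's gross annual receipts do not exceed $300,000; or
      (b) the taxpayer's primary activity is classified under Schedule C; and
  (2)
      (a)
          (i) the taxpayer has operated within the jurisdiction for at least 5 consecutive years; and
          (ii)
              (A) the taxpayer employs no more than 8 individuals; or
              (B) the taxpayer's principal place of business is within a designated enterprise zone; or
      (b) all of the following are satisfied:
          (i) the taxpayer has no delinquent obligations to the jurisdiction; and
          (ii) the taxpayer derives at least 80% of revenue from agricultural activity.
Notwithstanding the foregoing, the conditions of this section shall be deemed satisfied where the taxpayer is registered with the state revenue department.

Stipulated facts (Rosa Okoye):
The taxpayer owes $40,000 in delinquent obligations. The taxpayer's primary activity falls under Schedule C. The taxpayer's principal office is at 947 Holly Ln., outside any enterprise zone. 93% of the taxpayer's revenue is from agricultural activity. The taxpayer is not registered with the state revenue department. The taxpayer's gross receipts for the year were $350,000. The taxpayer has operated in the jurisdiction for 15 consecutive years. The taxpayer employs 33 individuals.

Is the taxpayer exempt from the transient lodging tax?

No — not exempt.

(a) receipts ≤ $300,000 — not met.
(b) Schedule C activity — satisfied.
So (1) is satisfied (F OR T).
(i) ≥ 5 yrs in jurisdiction — satisfied.
(A) ≤ 8 employees — not met.
(B) in enterprise zone — fails.
(ii) = F OR F = false.
So (a) is not satisfied (T AND F).
(i) no delinquency — not satisfied.
(ii) ≥80% agricultural — holds.
(b): F AND T → false.
(2): F OR F → false.
So Overall is not satisfied (T AND F).
Exception (state-registered) — not satisfied.
Result: main false OR exception false → false.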